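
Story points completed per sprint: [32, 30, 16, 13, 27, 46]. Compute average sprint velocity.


Formula: Avg velocity = Total points / Number of sprints
Points: [32, 30, 16, 13, 27, 46]
Sum = 32 + 30 + 16 + 13 + 27 + 46 = 164
Avg velocity = 164 / 6 = 27.33 points/sprint

27.33 points/sprint


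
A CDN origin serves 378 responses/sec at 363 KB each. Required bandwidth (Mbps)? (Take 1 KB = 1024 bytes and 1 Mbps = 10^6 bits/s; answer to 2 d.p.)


Formula: Mbps = payload_bytes * RPS * 8 / 1e6
Payload per request = 363 KB = 363 * 1024 = 371712 bytes
Total bytes/sec = 371712 * 378 = 140507136
Total bits/sec = 140507136 * 8 = 1124057088
Mbps = 1124057088 / 1e6 = 1124.06

1124.06 Mbps


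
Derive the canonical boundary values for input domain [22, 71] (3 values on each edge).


Range: [22, 71]
Boundaries: just below min, min, min+1, max-1, max, just above max
Values: [21, 22, 23, 70, 71, 72]

[21, 22, 23, 70, 71, 72]


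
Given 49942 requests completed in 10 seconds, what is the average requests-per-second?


Formula: throughput = requests / seconds
throughput = 49942 / 10
throughput = 4994.2 requests/second

4994.2 requests/second


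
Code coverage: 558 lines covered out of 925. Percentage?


Coverage = covered / total * 100
Coverage = 558 / 925 * 100
Coverage = 60.32%

60.32%


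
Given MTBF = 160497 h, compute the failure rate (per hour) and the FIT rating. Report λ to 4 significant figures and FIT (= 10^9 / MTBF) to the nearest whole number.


Formula: λ = 1 / MTBF; FIT = λ × 1e9 = 1e9 / MTBF
λ = 1 / 160497 ≈ 6.231e-06 failures/hour
FIT = 1e9 / 160497 ≈ 6231 failures per 1e9 hours (nearest whole number)

λ = 6.231e-06 /h, FIT = 6231


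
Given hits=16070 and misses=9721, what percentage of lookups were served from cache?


Formula: hit rate = hits / (hits + misses) * 100
hit rate = 16070 / (16070 + 9721) * 100
hit rate = 16070 / 25791 * 100
hit rate = 62.31%

62.31%


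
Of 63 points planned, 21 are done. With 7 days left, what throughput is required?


Formula: Required rate = Remaining points / Days left
Remaining = 63 - 21 = 42 points
Required rate = 42 / 7 = 6.0 points/day

6.0 points/day


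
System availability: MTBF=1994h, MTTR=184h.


Availability = MTBF / (MTBF + MTTR)
Availability = 1994 / (1994 + 184)
Availability = 1994 / 2178
Availability = 91.5519%

91.5519%


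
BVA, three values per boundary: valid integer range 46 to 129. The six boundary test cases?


Range: [46, 129]
Boundaries: just below min, min, min+1, max-1, max, just above max
Values: [45, 46, 47, 128, 129, 130]

[45, 46, 47, 128, 129, 130]


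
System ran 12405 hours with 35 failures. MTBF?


Formula: MTBF = Total operating time / Number of failures
MTBF = 12405 / 35
MTBF = 354.43 hours

354.43 hours


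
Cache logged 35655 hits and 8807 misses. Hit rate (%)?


Formula: hit rate = hits / (hits + misses) * 100
hit rate = 35655 / (35655 + 8807) * 100
hit rate = 35655 / 44462 * 100
hit rate = 80.19%

80.19%


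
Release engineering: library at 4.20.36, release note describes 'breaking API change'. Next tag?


Current: 4.20.36
Change category: 'breaking API change' → major bump
SemVer rule: major bump → increment MAJOR, reset MINOR and PATCH to 0
New: 5.0.0

5.0.0


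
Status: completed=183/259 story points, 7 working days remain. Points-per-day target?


Formula: Required rate = Remaining points / Days left
Remaining = 259 - 183 = 76 points
Required rate = 76 / 7 = 10.86 points/day

10.86 points/day


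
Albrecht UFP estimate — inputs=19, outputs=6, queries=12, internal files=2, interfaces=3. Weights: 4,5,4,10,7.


UFP = EI*4 + EO*5 + EQ*4 + ILF*10 + EIF*7
UFP = 19*4 + 6*5 + 12*4 + 2*10 + 3*7
UFP = 76 + 30 + 48 + 20 + 21
UFP = 195

195


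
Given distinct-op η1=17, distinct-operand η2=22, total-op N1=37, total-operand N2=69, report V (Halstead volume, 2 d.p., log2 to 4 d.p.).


Formula: V = N * log2(η), where N = N1 + N2 and η = η1 + η2
η = 17 + 22 = 39
N = 37 + 69 = 106
log2(39) ≈ 5.2854
V = 106 * 5.2854 = 560.25

560.25


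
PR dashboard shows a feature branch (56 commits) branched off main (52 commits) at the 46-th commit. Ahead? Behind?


Common ancestor: commit #46
feature commits after divergence: 56 - 46 = 10
main commits after divergence: 52 - 46 = 6
feature is 10 commits ahead of main
main is 6 commits ahead of feature

feature ahead: 10, main ahead: 6


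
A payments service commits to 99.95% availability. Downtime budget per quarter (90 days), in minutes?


Formula: allowed downtime = period * (100 - SLA) / 100
Period (quarter (90 days)) = 129600 minutes
Unavailability fraction = (100 - 99.95) / 100
Allowed downtime = 129600 * (100 - 99.95) / 100
Allowed downtime = 64.8 minutes

64.8 minutes


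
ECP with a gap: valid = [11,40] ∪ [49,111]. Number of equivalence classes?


Valid ranges: [11,40] and [49,111]
Class 1: x < 11 — invalid
Class 2: 11 ≤ x ≤ 40 — valid
Class 3: 40 < x < 49 — invalid (gap between ranges)
Class 4: 49 ≤ x ≤ 111 — valid
Class 5: x > 111 — invalid
Total equivalence classes: 5

5 equivalence classes


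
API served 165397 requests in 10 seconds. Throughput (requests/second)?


Formula: throughput = requests / seconds
throughput = 165397 / 10
throughput = 16539.7 requests/second

16539.7 requests/second


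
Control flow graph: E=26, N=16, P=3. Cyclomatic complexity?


Formula: V(G) = E - N + 2P
V(G) = 26 - 16 + 2*3
V(G) = 10 + 6
V(G) = 16

16


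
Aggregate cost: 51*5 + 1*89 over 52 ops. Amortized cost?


Formula: Amortized cost = Total cost / Operations
Total cost = (51 * 5) + (1 * 89)
Total cost = 255 + 89 = 344
Amortized = 344 / 52 = 6.6154

6.6154


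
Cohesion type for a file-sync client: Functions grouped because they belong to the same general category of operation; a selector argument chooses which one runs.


Reasoning: Grouped by category of activity, not by data or sequence
Type: Logical cohesion

Logical cohesion


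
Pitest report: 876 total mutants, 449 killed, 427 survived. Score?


Mutation score = killed / total * 100
Mutation score = 449 / 876 * 100
Mutation score = 51.26%

51.26%


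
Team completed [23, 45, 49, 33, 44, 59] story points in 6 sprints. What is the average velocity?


Formula: Avg velocity = Total points / Number of sprints
Points: [23, 45, 49, 33, 44, 59]
Sum = 23 + 45 + 49 + 33 + 44 + 59 = 253
Avg velocity = 253 / 6 = 42.17 points/sprint

42.17 points/sprint


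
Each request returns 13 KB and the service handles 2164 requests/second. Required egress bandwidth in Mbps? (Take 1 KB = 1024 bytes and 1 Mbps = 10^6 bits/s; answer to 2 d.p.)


Formula: Mbps = payload_bytes * RPS * 8 / 1e6
Payload per request = 13 KB = 13 * 1024 = 13312 bytes
Total bytes/sec = 13312 * 2164 = 28807168
Total bits/sec = 28807168 * 8 = 230457344
Mbps = 230457344 / 1e6 = 230.46

230.46 Mbps


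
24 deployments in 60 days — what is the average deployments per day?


Formula: deployments per day = releases / days
= 24 / 60
= 0.4 deploys/day
(equivalently, 2.8 deploys/week)

0.4 deploys/day


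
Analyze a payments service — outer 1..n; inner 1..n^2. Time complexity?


Reasoning: n times n^2
Complexity: O(n^3)

O(n^3)


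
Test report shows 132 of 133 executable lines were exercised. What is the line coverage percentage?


Coverage = covered / total * 100
Coverage = 132 / 133 * 100
Coverage = 99.25%

99.25%


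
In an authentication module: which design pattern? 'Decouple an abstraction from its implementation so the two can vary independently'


This matches the Bridge pattern

Bridge


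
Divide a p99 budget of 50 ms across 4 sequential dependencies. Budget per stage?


Formula: per_stage = total_budget / stages
per_stage = 50 / 4
per_stage = 12.5 ms

12.5 ms


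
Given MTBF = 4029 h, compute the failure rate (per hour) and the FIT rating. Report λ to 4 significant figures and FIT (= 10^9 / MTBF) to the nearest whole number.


Formula: λ = 1 / MTBF; FIT = λ × 1e9 = 1e9 / MTBF
λ = 1 / 4029 ≈ 2.482e-04 failures/hour
FIT = 1e9 / 4029 ≈ 248201 failures per 1e9 hours (nearest whole number)

λ = 2.482e-04 /h, FIT = 248201


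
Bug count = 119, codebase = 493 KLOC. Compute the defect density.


Defect density = defects / KLOC
Defect density = 119 / 493
Defect density = 0.241 defects/KLOC

0.241 defects/KLOC


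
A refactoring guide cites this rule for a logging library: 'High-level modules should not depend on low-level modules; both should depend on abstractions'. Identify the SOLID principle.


This describes the Dependency Inversion Principle (DIP)

Dependency Inversion Principle (DIP)


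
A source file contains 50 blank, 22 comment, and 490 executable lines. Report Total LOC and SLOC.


Total LOC = blank + comment + code
Total LOC = 50 + 22 + 490 = 562
SLOC (source only) = code = 490

Total LOC: 562, SLOC: 490


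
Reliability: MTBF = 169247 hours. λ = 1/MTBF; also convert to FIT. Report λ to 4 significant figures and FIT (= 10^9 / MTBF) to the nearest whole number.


Formula: λ = 1 / MTBF; FIT = λ × 1e9 = 1e9 / MTBF
λ = 1 / 169247 ≈ 5.909e-06 failures/hour
FIT = 1e9 / 169247 ≈ 5909 failures per 1e9 hours (nearest whole number)

λ = 5.909e-06 /h, FIT = 5909


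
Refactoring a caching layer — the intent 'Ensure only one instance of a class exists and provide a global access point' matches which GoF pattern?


This matches the Singleton pattern

Singleton


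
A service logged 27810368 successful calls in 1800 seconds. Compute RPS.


Formula: throughput = requests / seconds
throughput = 27810368 / 1800
throughput = 15450.2 requests/second

15450.2 requests/second


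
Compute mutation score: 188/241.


Mutation score = killed / total * 100
Mutation score = 188 / 241 * 100
Mutation score = 78.01%

78.01%


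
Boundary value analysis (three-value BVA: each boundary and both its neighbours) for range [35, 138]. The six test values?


Range: [35, 138]
Boundaries: just below min, min, min+1, max-1, max, just above max
Values: [34, 35, 36, 137, 138, 139]

[34, 35, 36, 137, 138, 139]


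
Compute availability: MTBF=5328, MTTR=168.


Availability = MTBF / (MTBF + MTTR)
Availability = 5328 / (5328 + 168)
Availability = 5328 / 5496
Availability = 96.9432%

96.9432%


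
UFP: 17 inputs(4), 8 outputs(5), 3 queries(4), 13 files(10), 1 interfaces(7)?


UFP = EI*4 + EO*5 + EQ*4 + ILF*10 + EIF*7
UFP = 17*4 + 8*5 + 3*4 + 13*10 + 1*7
UFP = 68 + 40 + 12 + 130 + 7
UFP = 257

257


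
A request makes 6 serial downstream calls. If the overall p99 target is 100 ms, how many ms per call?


Formula: per_stage = total_budget / stages
per_stage = 100 / 6
per_stage = 16.67 ms

16.67 ms


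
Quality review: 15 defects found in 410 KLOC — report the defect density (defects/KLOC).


Defect density = defects / KLOC
Defect density = 15 / 410
Defect density = 0.037 defects/KLOC

0.037 defects/KLOC


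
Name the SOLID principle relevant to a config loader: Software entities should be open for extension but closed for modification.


This describes the Open/Closed Principle (OCP)

Open/Closed Principle (OCP)


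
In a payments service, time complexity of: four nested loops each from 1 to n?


Reasoning: four levels of nesting
Complexity: O(n^4)

O(n^4)


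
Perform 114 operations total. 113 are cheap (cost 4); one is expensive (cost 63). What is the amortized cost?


Formula: Amortized cost = Total cost / Operations
Total cost = (113 * 4) + (1 * 63)
Total cost = 452 + 63 = 515
Amortized = 515 / 114 = 4.5175

4.5175


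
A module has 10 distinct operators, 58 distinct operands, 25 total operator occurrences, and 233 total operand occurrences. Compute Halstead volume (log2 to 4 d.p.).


Formula: V = N * log2(η), where N = N1 + N2 and η = η1 + η2
η = 10 + 58 = 68
N = 25 + 233 = 258
log2(68) ≈ 6.0875
V = 258 * 6.0875 = 1570.58

1570.58


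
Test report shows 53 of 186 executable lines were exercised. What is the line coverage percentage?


Coverage = covered / total * 100
Coverage = 53 / 186 * 100
Coverage = 28.49%

28.49%


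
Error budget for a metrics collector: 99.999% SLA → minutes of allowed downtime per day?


Formula: allowed downtime = period * (100 - SLA) / 100
Period (day) = 1440 minutes
Unavailability fraction = (100 - 99.999) / 100
Allowed downtime = 1440 * (100 - 99.999) / 100
Allowed downtime = 0.0144 minutes

0.0144 minutes


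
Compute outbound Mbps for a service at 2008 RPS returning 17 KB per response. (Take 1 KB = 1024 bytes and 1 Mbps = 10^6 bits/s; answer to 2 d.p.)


Formula: Mbps = payload_bytes * RPS * 8 / 1e6
Payload per request = 17 KB = 17 * 1024 = 17408 bytes
Total bytes/sec = 17408 * 2008 = 34955264
Total bits/sec = 34955264 * 8 = 279642112
Mbps = 279642112 / 1e6 = 279.64

279.64 Mbps


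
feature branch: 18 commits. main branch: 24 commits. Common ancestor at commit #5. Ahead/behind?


Common ancestor: commit #5
feature commits after divergence: 18 - 5 = 13
main commits after divergence: 24 - 5 = 19
feature is 13 commits ahead of main
main is 19 commits ahead of feature

feature ahead: 13, main ahead: 19


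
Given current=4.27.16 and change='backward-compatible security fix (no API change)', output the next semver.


Current: 4.27.16
Change category: 'backward-compatible security fix (no API change)' → patch bump
SemVer rule: patch bump → increment PATCH (MAJOR and MINOR unchanged)
New: 4.27.17

4.27.17


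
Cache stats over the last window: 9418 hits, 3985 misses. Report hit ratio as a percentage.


Formula: hit rate = hits / (hits + misses) * 100
hit rate = 9418 / (9418 + 3985) * 100
hit rate = 9418 / 13403 * 100
hit rate = 70.27%

70.27%


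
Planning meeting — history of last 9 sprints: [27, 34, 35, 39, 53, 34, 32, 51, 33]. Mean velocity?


Formula: Avg velocity = Total points / Number of sprints
Points: [27, 34, 35, 39, 53, 34, 32, 51, 33]
Sum = 27 + 34 + 35 + 39 + 53 + 34 + 32 + 51 + 33 = 338
Avg velocity = 338 / 9 = 37.56 points/sprint

37.56 points/sprint


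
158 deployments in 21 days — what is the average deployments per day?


Formula: deployments per day = releases / days
= 158 / 21
= 7.524 deploys/day
(equivalently, 52.67 deploys/week)

7.524 deploys/day


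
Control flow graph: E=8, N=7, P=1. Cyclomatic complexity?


Formula: V(G) = E - N + 2P
V(G) = 8 - 7 + 2*1
V(G) = 1 + 2
V(G) = 3

3


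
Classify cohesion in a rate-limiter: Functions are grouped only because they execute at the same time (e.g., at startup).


Reasoning: Related by timing only
Type: Temporal cohesion

Temporal cohesion


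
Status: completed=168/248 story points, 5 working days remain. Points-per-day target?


Formula: Required rate = Remaining points / Days left
Remaining = 248 - 168 = 80 points
Required rate = 80 / 5 = 16.0 points/day

16.0 points/day


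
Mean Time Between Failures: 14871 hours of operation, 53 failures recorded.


Formula: MTBF = Total operating time / Number of failures
MTBF = 14871 / 53
MTBF = 280.58 hours

280.58 hours


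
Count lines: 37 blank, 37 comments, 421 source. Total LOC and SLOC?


Total LOC = blank + comment + code
Total LOC = 37 + 37 + 421 = 495
SLOC (source only) = code = 421

Total LOC: 495, SLOC: 421


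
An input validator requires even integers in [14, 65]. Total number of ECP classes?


Constraint: even integers in [14, 65]
Class 1: x < 14 — out-of-range invalid
Class 2: x in [14,65] but odd — wrong type invalid
Class 3: x in [14,65] and even — valid
Class 4: x > 65 — out-of-range invalid
Total equivalence classes: 4

4 equivalence classes


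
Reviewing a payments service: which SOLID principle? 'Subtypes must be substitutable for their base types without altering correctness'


This describes the Liskov Substitution Principle (LSP)

Liskov Substitution Principle (LSP)


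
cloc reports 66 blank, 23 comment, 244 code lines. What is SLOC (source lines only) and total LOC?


Total LOC = blank + comment + code
Total LOC = 66 + 23 + 244 = 333
SLOC (source only) = code = 244

Total LOC: 333, SLOC: 244


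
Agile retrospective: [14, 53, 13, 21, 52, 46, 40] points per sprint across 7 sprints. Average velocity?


Formula: Avg velocity = Total points / Number of sprints
Points: [14, 53, 13, 21, 52, 46, 40]
Sum = 14 + 53 + 13 + 21 + 52 + 46 + 40 = 239
Avg velocity = 239 / 7 = 34.14 points/sprint

34.14 points/sprint


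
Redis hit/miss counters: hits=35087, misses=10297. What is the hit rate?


Formula: hit rate = hits / (hits + misses) * 100
hit rate = 35087 / (35087 + 10297) * 100
hit rate = 35087 / 45384 * 100
hit rate = 77.31%

77.31%


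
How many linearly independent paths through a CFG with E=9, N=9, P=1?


Formula: V(G) = E - N + 2P
V(G) = 9 - 9 + 2*1
V(G) = 0 + 2
V(G) = 2

2


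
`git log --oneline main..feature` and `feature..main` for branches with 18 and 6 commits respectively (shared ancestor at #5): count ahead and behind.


Common ancestor: commit #5
feature commits after divergence: 18 - 5 = 13
main commits after divergence: 6 - 5 = 1
feature is 13 commits ahead of main
main is 1 commits ahead of feature

feature ahead: 13, main ahead: 1


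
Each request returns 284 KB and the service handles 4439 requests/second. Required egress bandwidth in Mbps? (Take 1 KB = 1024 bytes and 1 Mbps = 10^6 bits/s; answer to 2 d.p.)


Formula: Mbps = payload_bytes * RPS * 8 / 1e6
Payload per request = 284 KB = 284 * 1024 = 290816 bytes
Total bytes/sec = 290816 * 4439 = 1290932224
Total bits/sec = 1290932224 * 8 = 10327457792
Mbps = 10327457792 / 1e6 = 10327.46

10327.46 Mbps


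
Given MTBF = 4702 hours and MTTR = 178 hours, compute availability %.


Availability = MTBF / (MTBF + MTTR)
Availability = 4702 / (4702 + 178)
Availability = 4702 / 4880
Availability = 96.3525%

96.3525%


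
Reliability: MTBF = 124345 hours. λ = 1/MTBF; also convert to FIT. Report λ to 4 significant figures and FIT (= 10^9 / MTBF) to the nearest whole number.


Formula: λ = 1 / MTBF; FIT = λ × 1e9 = 1e9 / MTBF
λ = 1 / 124345 ≈ 8.042e-06 failures/hour
FIT = 1e9 / 124345 ≈ 8042 failures per 1e9 hours (nearest whole number)

λ = 8.042e-06 /h, FIT = 8042


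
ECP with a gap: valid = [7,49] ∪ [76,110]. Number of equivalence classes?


Valid ranges: [7,49] and [76,110]
Class 1: x < 7 — invalid
Class 2: 7 ≤ x ≤ 49 — valid
Class 3: 49 < x < 76 — invalid (gap between ranges)
Class 4: 76 ≤ x ≤ 110 — valid
Class 5: x > 110 — invalid
Total equivalence classes: 5

5 equivalence classes


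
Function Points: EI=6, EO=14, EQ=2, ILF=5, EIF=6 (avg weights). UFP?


UFP = EI*4 + EO*5 + EQ*4 + ILF*10 + EIF*7
UFP = 6*4 + 14*5 + 2*4 + 5*10 + 6*7
UFP = 24 + 70 + 8 + 50 + 42
UFP = 194

194


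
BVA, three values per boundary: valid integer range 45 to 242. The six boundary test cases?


Range: [45, 242]
Boundaries: just below min, min, min+1, max-1, max, just above max
Values: [44, 45, 46, 241, 242, 243]

[44, 45, 46, 241, 242, 243]


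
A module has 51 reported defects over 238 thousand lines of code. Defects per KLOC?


Defect density = defects / KLOC
Defect density = 51 / 238
Defect density = 0.214 defects/KLOC

0.214 defects/KLOC


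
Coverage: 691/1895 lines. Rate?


Coverage = covered / total * 100
Coverage = 691 / 1895 * 100
Coverage = 36.46%

36.46%


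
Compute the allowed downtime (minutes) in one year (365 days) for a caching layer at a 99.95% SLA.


Formula: allowed downtime = period * (100 - SLA) / 100
Period (year (365 days)) = 525600 minutes
Unavailability fraction = (100 - 99.95) / 100
Allowed downtime = 525600 * (100 - 99.95) / 100
Allowed downtime = 262.8 minutes

262.8 minutes


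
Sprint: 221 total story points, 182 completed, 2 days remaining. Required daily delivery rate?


Formula: Required rate = Remaining points / Days left
Remaining = 221 - 182 = 39 points
Required rate = 39 / 2 = 19.5 points/day

19.5 points/day


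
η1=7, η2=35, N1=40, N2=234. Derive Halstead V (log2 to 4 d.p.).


Formula: V = N * log2(η), where N = N1 + N2 and η = η1 + η2
η = 7 + 35 = 42
N = 40 + 234 = 274
log2(42) ≈ 5.3923
V = 274 * 5.3923 = 1477.49

1477.49


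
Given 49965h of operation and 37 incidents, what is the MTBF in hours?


Formula: MTBF = Total operating time / Number of failures
MTBF = 49965 / 37
MTBF = 1350.41 hours

1350.41 hours


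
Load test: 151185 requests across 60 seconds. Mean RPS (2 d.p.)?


Formula: throughput = requests / seconds
throughput = 151185 / 60
throughput = 2519.75 requests/second

2519.75 requests/second


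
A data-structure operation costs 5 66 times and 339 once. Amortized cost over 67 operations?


Formula: Amortized cost = Total cost / Operations
Total cost = (66 * 5) + (1 * 339)
Total cost = 330 + 339 = 669
Amortized = 669 / 67 = 9.9851

9.9851


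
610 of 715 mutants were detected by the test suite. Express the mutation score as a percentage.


Mutation score = killed / total * 100
Mutation score = 610 / 715 * 100
Mutation score = 85.31%

85.31%


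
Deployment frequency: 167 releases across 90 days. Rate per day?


Formula: deployments per day = releases / days
= 167 / 90
= 1.856 deploys/day
(equivalently, 12.99 deploys/week)

1.856 deploys/day


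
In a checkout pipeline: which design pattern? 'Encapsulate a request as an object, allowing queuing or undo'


This matches the Command pattern

Command


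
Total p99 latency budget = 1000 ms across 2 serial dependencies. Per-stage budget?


Formula: per_stage = total_budget / stages
per_stage = 1000 / 2
per_stage = 500.0 ms

500.0 ms


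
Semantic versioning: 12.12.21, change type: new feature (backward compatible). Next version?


Current: 12.12.21
Change category: 'new feature (backward compatible)' → minor bump
SemVer rule: minor bump → increment MINOR, reset PATCH to 0 (MAJOR unchanged)
New: 12.13.0

12.13.0


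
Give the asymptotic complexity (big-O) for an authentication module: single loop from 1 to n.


Reasoning: one pass through n items
Complexity: O(n)

O(n)


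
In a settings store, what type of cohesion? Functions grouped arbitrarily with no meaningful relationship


Reasoning: Worst: random grouping
Type: Coincidental cohesion

Coincidental cohesion


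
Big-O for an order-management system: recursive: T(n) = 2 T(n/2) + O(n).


Reasoning: master theorem case 2 (merge-sort recurrence)
Complexity: O(n log n)

O(n log n)


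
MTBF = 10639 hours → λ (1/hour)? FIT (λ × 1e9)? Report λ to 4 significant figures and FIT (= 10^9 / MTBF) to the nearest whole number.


Formula: λ = 1 / MTBF; FIT = λ × 1e9 = 1e9 / MTBF
λ = 1 / 10639 ≈ 9.399e-05 failures/hour
FIT = 1e9 / 10639 ≈ 93994 failures per 1e9 hours (nearest whole number)

λ = 9.399e-05 /h, FIT = 93994


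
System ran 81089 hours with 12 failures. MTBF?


Formula: MTBF = Total operating time / Number of failures
MTBF = 81089 / 12
MTBF = 6757.42 hours

6757.42 hours


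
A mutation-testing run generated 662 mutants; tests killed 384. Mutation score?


Mutation score = killed / total * 100
Mutation score = 384 / 662 * 100
Mutation score = 58.01%

58.01%


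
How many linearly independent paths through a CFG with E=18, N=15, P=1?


Formula: V(G) = E - N + 2P
V(G) = 18 - 15 + 2*1
V(G) = 3 + 2
V(G) = 5

5


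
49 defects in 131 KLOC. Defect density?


Defect density = defects / KLOC
Defect density = 49 / 131
Defect density = 0.374 defects/KLOC

0.374 defects/KLOC


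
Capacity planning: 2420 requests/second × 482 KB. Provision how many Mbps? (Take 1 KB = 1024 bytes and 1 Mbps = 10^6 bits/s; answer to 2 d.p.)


Formula: Mbps = payload_bytes * RPS * 8 / 1e6
Payload per request = 482 KB = 482 * 1024 = 493568 bytes
Total bytes/sec = 493568 * 2420 = 1194434560
Total bits/sec = 1194434560 * 8 = 9555476480
Mbps = 9555476480 / 1e6 = 9555.48

9555.48 Mbps


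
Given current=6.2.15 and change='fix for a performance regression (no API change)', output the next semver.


Current: 6.2.15
Change category: 'fix for a performance regression (no API change)' → patch bump
SemVer rule: patch bump → increment PATCH (MAJOR and MINOR unchanged)
New: 6.2.16

6.2.16


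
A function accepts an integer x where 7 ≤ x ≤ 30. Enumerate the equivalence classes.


Valid range: [7, 30]
Class 1: x < 7 — invalid
Class 2: 7 ≤ x ≤ 30 — valid
Class 3: x > 30 — invalid
Total equivalence classes: 3

3 equivalence classes


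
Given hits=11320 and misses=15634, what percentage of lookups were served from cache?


Formula: hit rate = hits / (hits + misses) * 100
hit rate = 11320 / (11320 + 15634) * 100
hit rate = 11320 / 26954 * 100
hit rate = 42.0%

42.0%


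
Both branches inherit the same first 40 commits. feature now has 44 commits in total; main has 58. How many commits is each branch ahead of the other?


Common ancestor: commit #40
feature commits after divergence: 44 - 40 = 4
main commits after divergence: 58 - 40 = 18
feature is 4 commits ahead of main
main is 18 commits ahead of feature

feature ahead: 4, main ahead: 18


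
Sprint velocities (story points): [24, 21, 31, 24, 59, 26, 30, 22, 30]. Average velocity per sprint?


Formula: Avg velocity = Total points / Number of sprints
Points: [24, 21, 31, 24, 59, 26, 30, 22, 30]
Sum = 24 + 21 + 31 + 24 + 59 + 26 + 30 + 22 + 30 = 267
Avg velocity = 267 / 9 = 29.67 points/sprint

29.67 points/sprint


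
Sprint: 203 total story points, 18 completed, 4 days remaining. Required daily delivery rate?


Formula: Required rate = Remaining points / Days left
Remaining = 203 - 18 = 185 points
Required rate = 185 / 4 = 46.25 points/day

46.25 points/day


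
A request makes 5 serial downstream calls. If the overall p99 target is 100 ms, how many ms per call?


Formula: per_stage = total_budget / stages
per_stage = 100 / 5
per_stage = 20.0 ms

20.0 ms


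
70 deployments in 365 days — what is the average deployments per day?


Formula: deployments per day = releases / days
= 70 / 365
= 0.192 deploys/day
(equivalently, 1.34 deploys/week)

0.192 deploys/day


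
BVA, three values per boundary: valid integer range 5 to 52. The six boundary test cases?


Range: [5, 52]
Boundaries: just below min, min, min+1, max-1, max, just above max
Values: [4, 5, 6, 51, 52, 53]

[4, 5, 6, 51, 52, 53]


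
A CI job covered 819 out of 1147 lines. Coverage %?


Coverage = covered / total * 100
Coverage = 819 / 1147 * 100
Coverage = 71.4%

71.4%


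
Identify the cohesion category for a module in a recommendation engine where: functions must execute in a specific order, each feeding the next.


Reasoning: Output of one is input to next
Type: Sequential cohesion

Sequential cohesion


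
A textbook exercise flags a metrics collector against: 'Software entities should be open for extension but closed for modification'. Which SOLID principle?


This describes the Open/Closed Principle (OCP)

Open/Closed Principle (OCP)


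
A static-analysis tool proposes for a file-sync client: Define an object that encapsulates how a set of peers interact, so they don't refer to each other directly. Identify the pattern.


This matches the Mediator pattern

Mediator


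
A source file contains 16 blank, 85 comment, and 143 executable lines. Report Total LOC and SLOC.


Total LOC = blank + comment + code
Total LOC = 16 + 85 + 143 = 244
SLOC (source only) = code = 143

Total LOC: 244, SLOC: 143


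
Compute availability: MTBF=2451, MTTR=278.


Availability = MTBF / (MTBF + MTTR)
Availability = 2451 / (2451 + 278)
Availability = 2451 / 2729
Availability = 89.8131%

89.8131%


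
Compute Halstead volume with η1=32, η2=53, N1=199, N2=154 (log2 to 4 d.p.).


Formula: V = N * log2(η), where N = N1 + N2 and η = η1 + η2
η = 32 + 53 = 85
N = 199 + 154 = 353
log2(85) ≈ 6.4094
V = 353 * 6.4094 = 2262.52

2262.52


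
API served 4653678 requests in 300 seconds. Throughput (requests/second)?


Formula: throughput = requests / seconds
throughput = 4653678 / 300
throughput = 15512.26 requests/second

15512.26 requests/second


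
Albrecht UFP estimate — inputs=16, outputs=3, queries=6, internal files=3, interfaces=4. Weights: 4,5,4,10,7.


UFP = EI*4 + EO*5 + EQ*4 + ILF*10 + EIF*7
UFP = 16*4 + 3*5 + 6*4 + 3*10 + 4*7
UFP = 64 + 15 + 24 + 30 + 28
UFP = 161

161


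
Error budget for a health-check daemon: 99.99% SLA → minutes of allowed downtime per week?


Formula: allowed downtime = period * (100 - SLA) / 100
Period (week) = 10080 minutes
Unavailability fraction = (100 - 99.99) / 100
Allowed downtime = 10080 * (100 - 99.99) / 100
Allowed downtime = 1.008 minutes

1.008 minutes


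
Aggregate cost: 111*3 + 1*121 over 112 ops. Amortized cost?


Formula: Amortized cost = Total cost / Operations
Total cost = (111 * 3) + (1 * 121)
Total cost = 333 + 121 = 454
Amortized = 454 / 112 = 4.0536

4.0536


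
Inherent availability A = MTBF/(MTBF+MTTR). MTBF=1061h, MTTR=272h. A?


Availability = MTBF / (MTBF + MTTR)
Availability = 1061 / (1061 + 272)
Availability = 1061 / 1333
Availability = 79.5949%

79.5949%


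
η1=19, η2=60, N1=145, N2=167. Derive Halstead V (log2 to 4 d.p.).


Formula: V = N * log2(η), where N = N1 + N2 and η = η1 + η2
η = 19 + 60 = 79
N = 145 + 167 = 312
log2(79) ≈ 6.3038
V = 312 * 6.3038 = 1966.79

1966.79


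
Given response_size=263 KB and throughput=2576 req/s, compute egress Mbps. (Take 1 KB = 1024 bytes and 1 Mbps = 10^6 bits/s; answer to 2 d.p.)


Formula: Mbps = payload_bytes * RPS * 8 / 1e6
Payload per request = 263 KB = 263 * 1024 = 269312 bytes
Total bytes/sec = 269312 * 2576 = 693747712
Total bits/sec = 693747712 * 8 = 5549981696
Mbps = 5549981696 / 1e6 = 5549.98

5549.98 Mbps


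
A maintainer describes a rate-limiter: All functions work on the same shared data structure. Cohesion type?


Reasoning: Functions share data
Type: Communicational cohesion

Communicational cohesion


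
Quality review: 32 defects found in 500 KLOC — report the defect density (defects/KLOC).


Defect density = defects / KLOC
Defect density = 32 / 500
Defect density = 0.064 defects/KLOC

0.064 defects/KLOC


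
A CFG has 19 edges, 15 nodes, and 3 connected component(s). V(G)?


Formula: V(G) = E - N + 2P
V(G) = 19 - 15 + 2*3
V(G) = 4 + 6
V(G) = 10

10


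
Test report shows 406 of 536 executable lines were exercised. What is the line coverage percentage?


Coverage = covered / total * 100
Coverage = 406 / 536 * 100
Coverage = 75.75%

75.75%


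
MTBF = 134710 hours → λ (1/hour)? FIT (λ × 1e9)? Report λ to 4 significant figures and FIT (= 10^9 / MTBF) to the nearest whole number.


Formula: λ = 1 / MTBF; FIT = λ × 1e9 = 1e9 / MTBF
λ = 1 / 134710 ≈ 7.423e-06 failures/hour
FIT = 1e9 / 134710 ≈ 7423 failures per 1e9 hours (nearest whole number)

λ = 7.423e-06 /h, FIT = 7423


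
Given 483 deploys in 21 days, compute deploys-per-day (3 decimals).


Formula: deployments per day = releases / days
= 483 / 21
= 23.0 deploys/day
(equivalently, 161.0 deploys/week)

23.0 deploys/day


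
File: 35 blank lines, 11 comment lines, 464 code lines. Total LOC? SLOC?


Total LOC = blank + comment + code
Total LOC = 35 + 11 + 464 = 510
SLOC (source only) = code = 464

Total LOC: 510, SLOC: 464


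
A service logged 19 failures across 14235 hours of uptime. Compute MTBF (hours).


Formula: MTBF = Total operating time / Number of failures
MTBF = 14235 / 19
MTBF = 749.21 hours

749.21 hours


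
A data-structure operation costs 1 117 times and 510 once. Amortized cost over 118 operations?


Formula: Amortized cost = Total cost / Operations
Total cost = (117 * 1) + (1 * 510)
Total cost = 117 + 510 = 627
Amortized = 627 / 118 = 5.3136

5.3136


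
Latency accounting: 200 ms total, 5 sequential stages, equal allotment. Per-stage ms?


Formula: per_stage = total_budget / stages
per_stage = 200 / 5
per_stage = 40.0 ms

40.0 ms


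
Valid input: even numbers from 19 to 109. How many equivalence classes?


Constraint: even integers in [19, 109]
Class 1: x < 19 — out-of-range invalid
Class 2: x in [19,109] but odd — wrong type invalid
Class 3: x in [19,109] and even — valid
Class 4: x > 109 — out-of-range invalid
Total equivalence classes: 4

4 equivalence classes


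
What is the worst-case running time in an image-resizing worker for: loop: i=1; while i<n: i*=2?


Reasoning: i doubles each step so iterations are log2(n)
Complexity: O(log n)

O(log n)


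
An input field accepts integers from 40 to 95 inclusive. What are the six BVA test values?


Range: [40, 95]
Boundaries: just below min, min, min+1, max-1, max, just above max
Values: [39, 40, 41, 94, 95, 96]

[39, 40, 41, 94, 95, 96]


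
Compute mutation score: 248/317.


Mutation score = killed / total * 100
Mutation score = 248 / 317 * 100
Mutation score = 78.23%

78.23%


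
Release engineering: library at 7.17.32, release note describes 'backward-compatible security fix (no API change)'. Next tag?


Current: 7.17.32
Change category: 'backward-compatible security fix (no API change)' → patch bump
SemVer rule: patch bump → increment PATCH (MAJOR and MINOR unchanged)
New: 7.17.33

7.17.33


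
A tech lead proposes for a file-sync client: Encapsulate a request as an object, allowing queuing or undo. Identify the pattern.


This matches the Command pattern

Command


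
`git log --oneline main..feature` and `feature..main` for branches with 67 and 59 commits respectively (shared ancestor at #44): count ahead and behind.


Common ancestor: commit #44
feature commits after divergence: 67 - 44 = 23
main commits after divergence: 59 - 44 = 15
feature is 23 commits ahead of main
main is 15 commits ahead of feature

feature ahead: 23, main ahead: 15


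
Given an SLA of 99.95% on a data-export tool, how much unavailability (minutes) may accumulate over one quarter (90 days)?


Formula: allowed downtime = period * (100 - SLA) / 100
Period (quarter (90 days)) = 129600 minutes
Unavailability fraction = (100 - 99.95) / 100
Allowed downtime = 129600 * (100 - 99.95) / 100
Allowed downtime = 64.8 minutes

64.8 minutes


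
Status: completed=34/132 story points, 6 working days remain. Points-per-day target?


Formula: Required rate = Remaining points / Days left
Remaining = 132 - 34 = 98 points
Required rate = 98 / 6 = 16.33 points/day

16.33 points/day


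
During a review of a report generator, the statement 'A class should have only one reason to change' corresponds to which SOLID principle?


This describes the Single Responsibility Principle (SRP)

Single Responsibility Principle (SRP)


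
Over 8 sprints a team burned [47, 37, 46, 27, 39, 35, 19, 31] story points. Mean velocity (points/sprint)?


Formula: Avg velocity = Total points / Number of sprints
Points: [47, 37, 46, 27, 39, 35, 19, 31]
Sum = 47 + 37 + 46 + 27 + 39 + 35 + 19 + 31 = 281
Avg velocity = 281 / 8 = 35.13 points/sprint

35.13 points/sprint


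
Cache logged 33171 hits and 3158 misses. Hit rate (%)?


Formula: hit rate = hits / (hits + misses) * 100
hit rate = 33171 / (33171 + 3158) * 100
hit rate = 33171 / 36329 * 100
hit rate = 91.31%

91.31%


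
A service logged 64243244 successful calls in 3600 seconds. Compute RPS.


Formula: throughput = requests / seconds
throughput = 64243244 / 3600
throughput = 17845.35 requests/second

17845.35 requests/second


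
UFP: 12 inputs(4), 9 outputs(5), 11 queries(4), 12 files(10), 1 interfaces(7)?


UFP = EI*4 + EO*5 + EQ*4 + ILF*10 + EIF*7
UFP = 12*4 + 9*5 + 11*4 + 12*10 + 1*7
UFP = 48 + 45 + 44 + 120 + 7
UFP = 264

264


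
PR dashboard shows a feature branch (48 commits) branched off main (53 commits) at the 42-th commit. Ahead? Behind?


Common ancestor: commit #42
feature commits after divergence: 48 - 42 = 6
main commits after divergence: 53 - 42 = 11
feature is 6 commits ahead of main
main is 11 commits ahead of feature

feature ahead: 6, main ahead: 11


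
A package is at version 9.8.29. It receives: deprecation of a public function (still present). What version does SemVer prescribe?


Current: 9.8.29
Change category: 'deprecation of a public function (still present)' → minor bump
SemVer rule: minor bump → increment MINOR, reset PATCH to 0 (MAJOR unchanged)
New: 9.9.0

9.9.0


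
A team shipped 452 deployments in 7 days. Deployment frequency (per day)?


Formula: deployments per day = releases / days
= 452 / 7
= 64.571 deploys/day
(equivalently, 452.0 deploys/week)

64.571 deploys/day


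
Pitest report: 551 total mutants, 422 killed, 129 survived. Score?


Mutation score = killed / total * 100
Mutation score = 422 / 551 * 100
Mutation score = 76.59%

76.59%


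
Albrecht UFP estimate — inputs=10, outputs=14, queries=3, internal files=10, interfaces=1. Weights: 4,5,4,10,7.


UFP = EI*4 + EO*5 + EQ*4 + ILF*10 + EIF*7
UFP = 10*4 + 14*5 + 3*4 + 10*10 + 1*7
UFP = 40 + 70 + 12 + 100 + 7
UFP = 229

229


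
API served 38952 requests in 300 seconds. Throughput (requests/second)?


Formula: throughput = requests / seconds
throughput = 38952 / 300
throughput = 129.84 requests/second

129.84 requests/second


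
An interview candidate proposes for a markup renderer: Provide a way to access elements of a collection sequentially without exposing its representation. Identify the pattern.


This matches the Iterator pattern

Iterator


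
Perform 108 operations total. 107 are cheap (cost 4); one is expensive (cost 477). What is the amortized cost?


Formula: Amortized cost = Total cost / Operations
Total cost = (107 * 4) + (1 * 477)
Total cost = 428 + 477 = 905
Amortized = 905 / 108 = 8.3796

8.3796


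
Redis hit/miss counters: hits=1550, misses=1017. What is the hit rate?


Formula: hit rate = hits / (hits + misses) * 100
hit rate = 1550 / (1550 + 1017) * 100
hit rate = 1550 / 2567 * 100
hit rate = 60.38%

60.38%


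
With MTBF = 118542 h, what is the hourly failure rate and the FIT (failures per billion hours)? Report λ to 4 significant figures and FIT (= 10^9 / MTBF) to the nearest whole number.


Formula: λ = 1 / MTBF; FIT = λ × 1e9 = 1e9 / MTBF
λ = 1 / 118542 ≈ 8.436e-06 failures/hour
FIT = 1e9 / 118542 ≈ 8436 failures per 1e9 hours (nearest whole number)

λ = 8.436e-06 /h, FIT = 8436


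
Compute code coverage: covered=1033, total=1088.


Coverage = covered / total * 100
Coverage = 1033 / 1088 * 100
Coverage = 94.94%

94.94%


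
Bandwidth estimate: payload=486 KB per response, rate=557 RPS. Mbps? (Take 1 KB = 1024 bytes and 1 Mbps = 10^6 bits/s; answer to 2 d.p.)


Formula: Mbps = payload_bytes * RPS * 8 / 1e6
Payload per request = 486 KB = 486 * 1024 = 497664 bytes
Total bytes/sec = 497664 * 557 = 277198848
Total bits/sec = 277198848 * 8 = 2217590784
Mbps = 2217590784 / 1e6 = 2217.59

2217.59 Mbps


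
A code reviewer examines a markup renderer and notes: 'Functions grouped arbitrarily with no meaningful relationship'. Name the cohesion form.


Reasoning: Worst: random grouping
Type: Coincidental cohesion

Coincidental cohesion


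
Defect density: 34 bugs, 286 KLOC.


Defect density = defects / KLOC
Defect density = 34 / 286
Defect density = 0.119 defects/KLOC

0.119 defects/KLOC


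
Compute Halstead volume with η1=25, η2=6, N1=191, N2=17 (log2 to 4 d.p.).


Formula: V = N * log2(η), where N = N1 + N2 and η = η1 + η2
η = 25 + 6 = 31
N = 191 + 17 = 208
log2(31) ≈ 4.9542
V = 208 * 4.9542 = 1030.47

1030.47


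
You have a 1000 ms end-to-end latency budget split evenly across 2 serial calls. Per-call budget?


Formula: per_stage = total_budget / stages
per_stage = 1000 / 2
per_stage = 500.0 ms

500.0 ms
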